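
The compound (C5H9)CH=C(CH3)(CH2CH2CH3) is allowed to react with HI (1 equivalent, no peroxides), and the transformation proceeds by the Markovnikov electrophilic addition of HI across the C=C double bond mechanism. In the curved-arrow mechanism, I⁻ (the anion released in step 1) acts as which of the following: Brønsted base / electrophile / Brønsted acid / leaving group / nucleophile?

nucleophile

Step 2: The I⁻ anion donates a lone pair to the carbocation, forming the new C–I σ-bond and giving the neutral alkyl halide.
I⁻ (the anion released in step 1) donates an electron pair to form a new σ-bond to carbon — it is the nucleophile.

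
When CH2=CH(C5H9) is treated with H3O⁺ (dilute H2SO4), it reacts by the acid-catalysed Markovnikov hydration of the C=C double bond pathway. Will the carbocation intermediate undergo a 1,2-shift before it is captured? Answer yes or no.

yes

The first-formed carbocation is secondary.
The adjacent cyclopentyl carbon already bears 2 other carbon substituents and has a hydrogen to migrate; after a 1,2-hydride shift from that carbon the positive charge sits on a tertiary centre.
Tertiary is more stable than secondary, so the shift occurs.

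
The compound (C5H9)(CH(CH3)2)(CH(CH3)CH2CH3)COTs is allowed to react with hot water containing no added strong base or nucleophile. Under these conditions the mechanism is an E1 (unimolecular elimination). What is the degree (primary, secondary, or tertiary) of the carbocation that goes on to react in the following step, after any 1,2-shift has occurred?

tertiary

Step 1: Rate-determining heterolysis of the C–O bond gives TsO⁻ and a tertiary carbocation.
No single 1,2-shift to an adjacent carbon would give a more-substituted cation, so no rearrangement occurs.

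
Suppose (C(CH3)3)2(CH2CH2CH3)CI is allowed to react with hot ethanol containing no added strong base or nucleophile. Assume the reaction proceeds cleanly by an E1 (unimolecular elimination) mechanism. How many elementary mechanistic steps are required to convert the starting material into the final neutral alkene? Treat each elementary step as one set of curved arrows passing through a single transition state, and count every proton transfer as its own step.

Step 1: Unassisted departure of I⁻ (taking the C–I bonding pair) generates a tertiary carbocation.
(No 1,2-shift: no single shift to an adjacent carbon would give a more stable cation.)
Step 2: Loss of a β-proton to an ethanol molecule of the solvent: the C–H bonding pair collapses toward the cationic carbon to form the C=C π bond, yielding the alkene.
Total: 2 elementary steps.

2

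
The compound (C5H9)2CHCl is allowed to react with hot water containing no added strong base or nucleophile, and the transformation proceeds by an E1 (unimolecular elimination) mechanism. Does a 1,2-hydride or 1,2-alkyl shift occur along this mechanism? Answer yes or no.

The first-formed carbocation is secondary.
The adjacent cyclopentyl carbon already bears 2 other carbon substituents and has a hydrogen to migrate; after a 1,2-hydride shift from that carbon the positive charge sits on a tertiary centre.
Tertiary is more stable than secondary, so the shift occurs.

yes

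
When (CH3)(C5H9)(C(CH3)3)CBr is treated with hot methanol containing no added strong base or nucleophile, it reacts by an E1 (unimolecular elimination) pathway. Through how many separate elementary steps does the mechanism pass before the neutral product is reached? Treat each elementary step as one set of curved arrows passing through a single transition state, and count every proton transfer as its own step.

Step 1: The C–Br bond breaks with both electrons going to the bromide; Br⁻ leaves and a tertiary carbocation remains.
(No 1,2-shift: no single shift to an adjacent carbon would give a more stable cation.)
Step 2: A weak base (a methanol molecule from the solvent) removes a proton from a carbon adjacent to the cationic centre; the electrons of that C–H bond become the new π(C=C) bond, giving the alkene.
Total: 2 elementary steps.

2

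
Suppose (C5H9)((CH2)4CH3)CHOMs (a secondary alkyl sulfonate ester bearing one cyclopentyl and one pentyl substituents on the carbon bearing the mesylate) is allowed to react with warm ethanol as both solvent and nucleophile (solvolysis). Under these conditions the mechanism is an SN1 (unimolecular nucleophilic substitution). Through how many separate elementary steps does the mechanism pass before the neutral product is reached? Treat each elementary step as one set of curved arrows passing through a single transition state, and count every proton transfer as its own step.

Step 1: Ionisation: the C–O σ-bond cleaves heterolytically; both bonding electrons depart with MsO⁻, leaving a secondary carbocation at the α-carbon.
Step 2: Carbocation rearrangement: a 1,2-hydride shift from the adjacent cyclopentyl carbon converts the initially-formed secondary cation into the more stable tertiary cation.
Step 3: CH3CH2OH donates an oxygen lone pair into the empty p orbital of the cation, giving a protonated ether (an oxonium ion).
Step 4: A second solvent molecule removes the proton on oxygen, giving the neutral ether product.
Total: 4 elementary steps.

4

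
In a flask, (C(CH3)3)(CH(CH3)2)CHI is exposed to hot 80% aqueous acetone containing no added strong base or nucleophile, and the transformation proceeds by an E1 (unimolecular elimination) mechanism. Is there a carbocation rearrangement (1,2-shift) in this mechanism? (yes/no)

yes

The first-formed carbocation is secondary.
The adjacent isopropyl carbon already bears 2 other carbon substituents and has a hydrogen to migrate; after a 1,2-hydride shift from that carbon the positive charge sits on a tertiary centre.
Tertiary is more stable than secondary, so the shift occurs.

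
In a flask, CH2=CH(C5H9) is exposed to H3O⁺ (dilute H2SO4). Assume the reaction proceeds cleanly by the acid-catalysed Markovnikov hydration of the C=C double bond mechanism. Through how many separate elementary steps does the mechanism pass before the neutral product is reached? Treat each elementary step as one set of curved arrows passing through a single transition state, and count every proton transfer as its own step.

4

Step 1: The π electrons of the C=C bond attack a proton of H3O⁺; Markovnikov addition places the new C–H on the less-substituted alkene carbon, so the positive charge ends up on the more-substituted carbon — a secondary carbocation. H2O is released.
Step 2: A 1,2-hydride shift from the adjacent cyclopentyl carbon moves the positive charge from the secondary centre to an adjacent carbon, generating a more stable tertiary carbocation.
Step 3: Nucleophilic capture of the cation by H2O produces the protonated alcohol (an oxonium ion).
Step 4: H2O removes a proton from the oxonium oxygen, regenerating H3O⁺ and giving the neutral alcohol.
Total: 4 elementary steps.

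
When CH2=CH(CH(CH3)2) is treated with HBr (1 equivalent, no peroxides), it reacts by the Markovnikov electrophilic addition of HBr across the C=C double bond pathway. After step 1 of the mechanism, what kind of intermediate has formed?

secondary carbocation

Step 1: Electrophilic addition begins with the π(C=C) electrons forming a bond to the proton of HBr. Following Markovnikov's rule, the resulting cation is secondary. The H–Br bond breaks heterolytically, releasing Br⁻.
After step 1 the species present is a secondary carbocation.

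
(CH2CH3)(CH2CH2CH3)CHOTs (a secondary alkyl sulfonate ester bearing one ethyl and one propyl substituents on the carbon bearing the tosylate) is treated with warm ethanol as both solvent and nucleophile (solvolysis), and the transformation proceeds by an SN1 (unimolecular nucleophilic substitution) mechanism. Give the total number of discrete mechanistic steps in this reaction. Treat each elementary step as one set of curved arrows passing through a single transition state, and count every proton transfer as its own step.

Step 1: Ionisation: the C–O σ-bond cleaves heterolytically; both bonding electrons depart with TsO⁻, leaving a secondary carbocation at the α-carbon.
(No 1,2-shift: no single shift to an adjacent carbon would give a more stable cation.)
Step 2: A lone pair on the oxygen of CH3CH2OH attacks the carbocation, forming a new C–O σ-bond and an oxonium ion.
Step 3: Proton transfer from the O–H of the oxonium ion to a solvent molecule delivers the neutral ether.
Total: 3 elementary steps.

3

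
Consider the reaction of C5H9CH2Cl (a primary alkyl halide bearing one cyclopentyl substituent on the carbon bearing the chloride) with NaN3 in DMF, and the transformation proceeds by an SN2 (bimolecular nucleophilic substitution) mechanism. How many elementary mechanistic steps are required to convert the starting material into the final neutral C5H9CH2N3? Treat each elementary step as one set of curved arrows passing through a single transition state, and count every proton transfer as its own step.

1

Step 1: Backside attack by N3⁻ on the carbon bearing the chloride: the new C–N bond forms as the C–Cl bond breaks, with Walden inversion at carbon.
Total: 1 elementary step.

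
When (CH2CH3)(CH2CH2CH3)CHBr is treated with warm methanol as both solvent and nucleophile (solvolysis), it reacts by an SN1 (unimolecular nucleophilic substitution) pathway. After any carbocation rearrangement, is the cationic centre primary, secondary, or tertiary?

secondary

Step 1: Ionisation: the C–Br σ-bond cleaves heterolytically; both bonding electrons depart with Br⁻, leaving a secondary carbocation at the α-carbon.
No single 1,2-shift to an adjacent carbon would give a more-substituted cation, so no rearrangement occurs.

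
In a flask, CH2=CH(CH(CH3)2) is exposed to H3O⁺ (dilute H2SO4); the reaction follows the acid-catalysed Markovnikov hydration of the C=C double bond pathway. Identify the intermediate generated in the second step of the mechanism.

tertiary carbocation

Step 1: Electrophilic addition begins with the π(C=C) electrons forming a bond to the proton of H3O⁺. Following Markovnikov's rule, the resulting cation is secondary. H2O is released.
Step 2: A 1,2-hydride shift from the adjacent isopropyl carbon moves the positive charge from the secondary centre to an adjacent carbon, generating a more stable tertiary carbocation.
After step 2 the species present is a tertiary carbocation.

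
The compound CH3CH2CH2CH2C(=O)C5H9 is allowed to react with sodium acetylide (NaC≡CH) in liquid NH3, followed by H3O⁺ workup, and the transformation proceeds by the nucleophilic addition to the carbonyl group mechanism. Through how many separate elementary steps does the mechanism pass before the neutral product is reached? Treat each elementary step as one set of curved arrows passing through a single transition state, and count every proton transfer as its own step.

Step 1: Nucleophilic addition: HC≡C⁻ adds to the carbonyl carbon, pushing the π(C=O) electron pair onto oxygen and giving a tetrahedral alkoxide.
Step 2: The alkoxide picks up a proton during H3O⁺ workup to yield a propargyl alcohol.
Total: 2 elementary steps.

2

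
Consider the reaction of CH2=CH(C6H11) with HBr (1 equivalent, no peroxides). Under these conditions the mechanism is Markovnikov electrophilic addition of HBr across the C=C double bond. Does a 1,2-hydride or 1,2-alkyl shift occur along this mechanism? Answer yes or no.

yes

The first-formed carbocation is secondary.
The adjacent cyclohexyl carbon already bears 2 other carbon substituents and has a hydrogen to migrate; after a 1,2-hydride shift from that carbon the positive charge sits on a tertiary centre.
Tertiary is more stable than secondary, so the shift occurs.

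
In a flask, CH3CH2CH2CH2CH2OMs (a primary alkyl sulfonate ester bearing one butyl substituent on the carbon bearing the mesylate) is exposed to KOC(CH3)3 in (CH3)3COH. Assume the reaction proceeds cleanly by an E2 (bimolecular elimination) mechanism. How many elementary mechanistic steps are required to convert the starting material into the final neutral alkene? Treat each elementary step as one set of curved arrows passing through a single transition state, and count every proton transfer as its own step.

Step 1: Concerted anti-periplanar elimination: (CH3)3CO⁻ abstracts a β-H while MsO⁻ leaves, and the C–H electrons become the new C=C π bond — all in a single transition state.
Total: 1 elementary step.

1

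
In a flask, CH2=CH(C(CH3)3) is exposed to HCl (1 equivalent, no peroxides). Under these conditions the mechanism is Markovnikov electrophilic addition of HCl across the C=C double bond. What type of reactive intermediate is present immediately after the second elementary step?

tertiary carbocation

Step 1: The π electrons of the C=C bond attack a proton of HCl; Markovnikov addition places the new C–H on the less-substituted alkene carbon, so the positive charge ends up on the more-substituted carbon — a secondary carbocation. The H–Cl bond breaks heterolytically, releasing Cl⁻.
Step 2: A 1,2-methyl shift from the adjacent tert-butyl carbon moves the positive charge from the secondary centre to an adjacent carbon, generating a more stable tertiary carbocation.
After step 2 the species present is a tertiary carbocation.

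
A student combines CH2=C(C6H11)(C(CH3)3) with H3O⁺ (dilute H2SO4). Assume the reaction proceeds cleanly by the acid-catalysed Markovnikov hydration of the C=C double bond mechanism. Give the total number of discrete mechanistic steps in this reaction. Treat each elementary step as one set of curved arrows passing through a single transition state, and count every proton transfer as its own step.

3

Step 1: The π electrons of the C=C bond attack a proton of H3O⁺; Markovnikov addition places the new C–H on the less-substituted alkene carbon, so the positive charge ends up on the more-substituted carbon — a tertiary carbocation. H2O is released.
(No 1,2-shift: no single shift to an adjacent carbon would give a more stable cation.)
Step 2: Water acts as the nucleophile: an oxygen lone pair bonds to the cationic carbon, giving an oxonium-ion intermediate.
Step 3: H2O removes a proton from the oxonium oxygen, regenerating H3O⁺ and giving the neutral alcohol.
Total: 3 elementary steps.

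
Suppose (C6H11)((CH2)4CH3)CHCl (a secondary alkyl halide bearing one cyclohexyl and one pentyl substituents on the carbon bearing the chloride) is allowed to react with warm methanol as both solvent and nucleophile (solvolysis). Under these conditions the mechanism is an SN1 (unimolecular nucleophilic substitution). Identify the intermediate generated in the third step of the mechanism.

oxonium ion

Step 1: Rate-determining heterolysis of the C–Cl bond gives Cl⁻ and a secondary carbocation.
Step 2: Carbocation rearrangement: a 1,2-hydride shift from the adjacent cyclohexyl carbon converts the initially-formed secondary cation into the more stable tertiary cation.
Step 3: CH3OH donates an oxygen lone pair into the empty p orbital of the cation, giving a protonated ether (an oxonium ion).
After step 3 the species present is an oxonium ion.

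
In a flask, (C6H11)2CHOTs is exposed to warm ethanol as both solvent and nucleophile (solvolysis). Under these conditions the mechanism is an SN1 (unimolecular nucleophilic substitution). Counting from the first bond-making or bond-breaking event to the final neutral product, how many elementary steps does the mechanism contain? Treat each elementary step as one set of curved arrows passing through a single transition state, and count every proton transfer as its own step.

4

Step 1: Ionisation: the C–O σ-bond cleaves heterolytically; both bonding electrons depart with TsO⁻, leaving a secondary carbocation at the α-carbon.
Step 2: A hydride (H with its bonding pair) migrates from the adjacent cyclohexyl carbon to the cationic centre — a 1,2-hydride shift — upgrading the secondary cation to a tertiary one.
Step 3: CH3CH2OH donates an oxygen lone pair into the empty p orbital of the cation, giving a protonated ether (an oxonium ion).
Step 4: A second solvent molecule removes the proton on oxygen, giving the neutral ether product.
Total: 4 elementary steps.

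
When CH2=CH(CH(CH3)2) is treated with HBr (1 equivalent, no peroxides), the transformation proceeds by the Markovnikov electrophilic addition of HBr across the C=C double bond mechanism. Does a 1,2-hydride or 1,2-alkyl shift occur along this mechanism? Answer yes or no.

The first-formed carbocation is secondary.
The adjacent isopropyl carbon already bears 2 other carbon substituents and has a hydrogen to migrate; after a 1,2-hydride shift from that carbon the positive charge sits on a tertiary centre.
Tertiary is more stable than secondary, so the shift occurs.

yes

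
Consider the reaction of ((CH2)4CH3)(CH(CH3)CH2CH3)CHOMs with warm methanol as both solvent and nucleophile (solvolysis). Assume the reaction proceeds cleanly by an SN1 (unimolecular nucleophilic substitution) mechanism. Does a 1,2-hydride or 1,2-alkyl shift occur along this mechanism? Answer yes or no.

yes

The first-formed carbocation is secondary.
The adjacent sec-butyl carbon already bears 2 other carbon substituents and has a hydrogen to migrate; after a 1,2-hydride shift from that carbon the positive charge sits on a tertiary centre.
Tertiary is more stable than secondary, so the shift occurs.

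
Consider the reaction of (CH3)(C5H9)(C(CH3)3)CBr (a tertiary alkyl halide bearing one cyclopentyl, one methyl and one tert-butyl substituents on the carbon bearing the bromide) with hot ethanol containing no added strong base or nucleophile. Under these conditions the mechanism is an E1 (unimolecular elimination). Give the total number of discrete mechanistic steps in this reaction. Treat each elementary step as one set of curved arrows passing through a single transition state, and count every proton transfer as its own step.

2

Step 1: Ionisation: the C–Br σ-bond cleaves heterolytically; both bonding electrons depart with Br⁻, leaving a tertiary carbocation at the α-carbon.
(No 1,2-shift: no single shift to an adjacent carbon would give a more stable cation.)
Step 2: Loss of a β-proton to an ethanol molecule of the solvent: the C–H bonding pair collapses toward the cationic carbon to form the C=C π bond, yielding the alkene.
Total: 2 elementary steps.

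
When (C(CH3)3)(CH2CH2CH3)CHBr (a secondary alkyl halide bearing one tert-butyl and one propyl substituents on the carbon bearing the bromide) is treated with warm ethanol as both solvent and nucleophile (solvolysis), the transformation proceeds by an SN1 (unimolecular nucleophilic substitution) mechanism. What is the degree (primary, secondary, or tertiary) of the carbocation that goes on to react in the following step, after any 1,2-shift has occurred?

tertiary

Step 1: Rate-determining heterolysis of the C–Br bond gives Br⁻ and a secondary carbocation.
Step 2: A 1,2-methyl shift from the adjacent tert-butyl carbon moves the positive charge from the secondary centre to an adjacent carbon, generating a more stable tertiary carbocation.
The cation rearranges from secondary to tertiary via a 1,2-methyl shift from the adjacent tert-butyl carbon; the tertiary cation is what reacts next.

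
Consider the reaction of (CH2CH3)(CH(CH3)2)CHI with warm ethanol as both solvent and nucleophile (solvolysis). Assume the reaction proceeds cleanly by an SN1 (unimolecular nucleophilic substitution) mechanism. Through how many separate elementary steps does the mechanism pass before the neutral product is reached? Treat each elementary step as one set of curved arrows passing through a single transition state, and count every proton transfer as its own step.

Step 1: Unassisted departure of I⁻ (taking the C–I bonding pair) generates a secondary carbocation.
Step 2: A hydride (H with its bonding pair) migrates from the adjacent isopropyl carbon to the cationic centre — a 1,2-hydride shift — upgrading the secondary cation to a tertiary one.
Step 3: CH3CH2OH donates an oxygen lone pair into the empty p orbital of the cation, giving a protonated ether (an oxonium ion).
Step 4: Proton transfer from the O–H of the oxonium ion to a solvent molecule delivers the neutral ether.
Total: 4 elementary steps.

4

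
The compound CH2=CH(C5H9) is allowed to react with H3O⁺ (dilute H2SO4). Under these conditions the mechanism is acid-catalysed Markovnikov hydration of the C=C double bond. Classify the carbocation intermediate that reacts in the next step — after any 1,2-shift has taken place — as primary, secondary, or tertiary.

Step 1: The π electrons of the C=C bond attack a proton of H3O⁺; Markovnikov addition places the new C–H on the less-substituted alkene carbon, so the positive charge ends up on the more-substituted carbon — a secondary carbocation. H2O is released.
Step 2: A hydride (H with its bonding pair) migrates from the adjacent cyclopentyl carbon to the cationic centre — a 1,2-hydride shift — upgrading the secondary cation to a tertiary one.
The cation rearranges from secondary to tertiary via a 1,2-hydride shift from the adjacent cyclopentyl carbon; the tertiary cation is what reacts next.

tertiary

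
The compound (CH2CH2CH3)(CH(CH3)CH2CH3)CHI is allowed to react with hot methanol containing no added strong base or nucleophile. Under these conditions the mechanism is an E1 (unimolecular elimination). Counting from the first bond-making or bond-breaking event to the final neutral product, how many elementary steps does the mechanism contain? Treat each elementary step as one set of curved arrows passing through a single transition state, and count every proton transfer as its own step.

Step 1: Unassisted departure of I⁻ (taking the C–I bonding pair) generates a secondary carbocation.
Step 2: A hydride (H with its bonding pair) migrates from the adjacent sec-butyl carbon to the cationic centre — a 1,2-hydride shift — upgrading the secondary cation to a tertiary one.
Step 3: A weak base (a methanol molecule from the solvent) removes a proton from a carbon adjacent to the cationic centre; the electrons of that C–H bond become the new π(C=C) bond, giving the alkene.
Total: 3 elementary steps.

3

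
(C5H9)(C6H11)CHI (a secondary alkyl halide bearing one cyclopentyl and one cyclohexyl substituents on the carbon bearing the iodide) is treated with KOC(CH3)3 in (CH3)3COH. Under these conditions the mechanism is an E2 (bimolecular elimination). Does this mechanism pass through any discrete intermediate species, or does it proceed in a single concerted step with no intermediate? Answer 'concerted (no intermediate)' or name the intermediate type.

concerted (no intermediate)

The strong base (CH3)3CO⁻ removes a β-hydrogen; in the same concerted event the electrons of the breaking C–H bond form the new π(C=C) bond and the C–I σ-bond breaks, expelling I⁻. Anti-periplanar geometry; one transition state.
All bond changes occur in one transition state; no discrete intermediate is formed.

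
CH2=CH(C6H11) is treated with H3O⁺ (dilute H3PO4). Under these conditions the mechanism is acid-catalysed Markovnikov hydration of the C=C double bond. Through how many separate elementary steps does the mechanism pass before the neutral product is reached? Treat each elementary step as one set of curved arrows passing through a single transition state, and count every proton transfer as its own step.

Step 1: Protonation of the alkene by H3O⁺: the π bond acts as the nucleophile and picks up H⁺, giving the more stable (Markovnikov) secondary carbocation. H2O is released.
Step 2: A 1,2-hydride shift from the adjacent cyclohexyl carbon moves the positive charge from the secondary centre to an adjacent carbon, generating a more stable tertiary carbocation.
Step 3: Nucleophilic capture of the cation by H2O produces the protonated alcohol (an oxonium ion).
Step 4: H2O removes a proton from the oxonium oxygen, regenerating H3O⁺ and giving the neutral alcohol.
Total: 4 elementary steps.

4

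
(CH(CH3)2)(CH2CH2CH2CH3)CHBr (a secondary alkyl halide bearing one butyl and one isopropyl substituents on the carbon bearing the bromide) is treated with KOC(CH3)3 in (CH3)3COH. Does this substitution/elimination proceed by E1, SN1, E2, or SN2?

Conditions: a strong/bulky base with a secondary substrate bearing a β-hydrogen.
These conditions are the textbook signature of the E2 pathway.
A strong (often hindered) base removes a β-H in concert with loss of the leaving group — bimolecular elimination.

E2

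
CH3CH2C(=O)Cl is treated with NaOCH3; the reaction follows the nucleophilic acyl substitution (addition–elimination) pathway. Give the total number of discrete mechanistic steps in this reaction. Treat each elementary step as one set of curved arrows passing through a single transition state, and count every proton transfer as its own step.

Step 1: A lone pair on the O of CH3O⁻ attacks the electrophilic acyl carbon; the π(C=O) electrons move onto oxygen, giving a tetrahedral intermediate.
Step 2: An oxygen lone pair re-forms the C=O π bond as the C–Cl σ-bond breaks; Cl⁻ is expelled.
Total: 2 elementary steps.

2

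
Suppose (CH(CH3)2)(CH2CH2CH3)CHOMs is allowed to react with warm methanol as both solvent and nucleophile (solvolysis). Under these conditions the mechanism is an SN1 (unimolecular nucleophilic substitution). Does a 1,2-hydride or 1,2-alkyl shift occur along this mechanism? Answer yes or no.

The first-formed carbocation is secondary.
The adjacent isopropyl carbon already bears 2 other carbon substituents and has a hydrogen to migrate; after a 1,2-hydride shift from that carbon the positive charge sits on a tertiary centre.
Tertiary is more stable than secondary, so the shift occurs.

yes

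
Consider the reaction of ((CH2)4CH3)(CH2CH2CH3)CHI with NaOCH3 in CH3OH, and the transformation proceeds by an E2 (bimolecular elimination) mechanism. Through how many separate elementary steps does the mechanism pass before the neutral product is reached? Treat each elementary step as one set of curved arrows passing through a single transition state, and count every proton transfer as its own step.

Step 1: In one step, CH3O⁻ pulls off a β-proton, the C–I bond cleaves, and a C=C double bond forms between the α- and β-carbons (E2, anti elimination).
Total: 1 elementary step.

1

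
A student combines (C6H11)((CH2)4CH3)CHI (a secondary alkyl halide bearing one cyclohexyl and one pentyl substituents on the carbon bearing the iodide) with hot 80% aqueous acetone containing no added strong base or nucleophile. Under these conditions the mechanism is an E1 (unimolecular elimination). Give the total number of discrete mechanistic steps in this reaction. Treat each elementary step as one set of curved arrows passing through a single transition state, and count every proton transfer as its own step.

3

Step 1: The C–I bond breaks with both electrons going to the iodide; I⁻ leaves and a secondary carbocation remains.
Step 2: Carbocation rearrangement: a 1,2-hydride shift from the adjacent cyclohexyl carbon converts the initially-formed secondary cation into the more stable tertiary cation.
Step 3: Loss of a β-proton to a water molecule of the solvent: the C–H bonding pair collapses toward the cationic carbon to form the C=C π bond, yielding the alkene.
Total: 3 elementary steps.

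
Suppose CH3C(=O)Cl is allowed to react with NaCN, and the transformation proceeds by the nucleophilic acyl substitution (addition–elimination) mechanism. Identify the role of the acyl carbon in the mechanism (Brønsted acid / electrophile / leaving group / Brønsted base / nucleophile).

Step 1: Nucleophilic addition of CN⁻ to the acyl carbon breaks the π(C=O) bond and yields a tetrahedral, anionic intermediate.
The acyl carbon accepts an electron pair into an empty or π* orbital — it is the electrophile.

electrophile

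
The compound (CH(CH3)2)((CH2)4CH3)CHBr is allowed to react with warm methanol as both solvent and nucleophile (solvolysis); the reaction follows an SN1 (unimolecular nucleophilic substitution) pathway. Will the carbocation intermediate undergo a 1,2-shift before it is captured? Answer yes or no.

yes

The first-formed carbocation is secondary.
The adjacent isopropyl carbon already bears 2 other carbon substituents and has a hydrogen to migrate; after a 1,2-hydride shift from that carbon the positive charge sits on a tertiary centre.
Tertiary is more stable than secondary, so the shift occurs.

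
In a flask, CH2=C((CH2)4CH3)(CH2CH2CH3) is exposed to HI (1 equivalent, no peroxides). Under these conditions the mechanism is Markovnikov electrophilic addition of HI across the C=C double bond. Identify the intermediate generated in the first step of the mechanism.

Step 1: Protonation of the alkene by HI: the π bond acts as the nucleophile and picks up H⁺, giving the more stable (Markovnikov) tertiary carbocation. The H–I bond breaks heterolytically, releasing I⁻.
After step 1 the species present is a tertiary carbocation.

tertiary carbocation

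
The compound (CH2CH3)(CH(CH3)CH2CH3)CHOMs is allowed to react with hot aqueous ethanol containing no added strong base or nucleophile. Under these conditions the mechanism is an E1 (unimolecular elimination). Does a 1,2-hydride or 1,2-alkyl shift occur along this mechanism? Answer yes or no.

The first-formed carbocation is secondary.
The adjacent sec-butyl carbon already bears 2 other carbon substituents and has a hydrogen to migrate; after a 1,2-hydride shift from that carbon the positive charge sits on a tertiary centre.
Tertiary is more stable than secondary, so the shift occurs.

yes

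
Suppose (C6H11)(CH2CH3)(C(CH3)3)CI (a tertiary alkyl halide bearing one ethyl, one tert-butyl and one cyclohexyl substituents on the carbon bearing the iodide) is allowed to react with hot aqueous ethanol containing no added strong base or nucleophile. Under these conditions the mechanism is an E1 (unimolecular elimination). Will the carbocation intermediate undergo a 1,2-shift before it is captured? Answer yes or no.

The first-formed carbocation is tertiary.
No single 1,2-shift to an adjacent carbon would produce a more-substituted cation than the one already present, so no rearrangement occurs.

no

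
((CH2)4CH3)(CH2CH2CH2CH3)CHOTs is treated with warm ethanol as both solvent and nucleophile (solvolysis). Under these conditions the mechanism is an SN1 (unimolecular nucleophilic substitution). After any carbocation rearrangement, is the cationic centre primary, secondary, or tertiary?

secondary

Step 1: Rate-determining heterolysis of the C–O bond gives TsO⁻ and a secondary carbocation.
No single 1,2-shift to an adjacent carbon would give a more-substituted cation, so no rearrangement occurs.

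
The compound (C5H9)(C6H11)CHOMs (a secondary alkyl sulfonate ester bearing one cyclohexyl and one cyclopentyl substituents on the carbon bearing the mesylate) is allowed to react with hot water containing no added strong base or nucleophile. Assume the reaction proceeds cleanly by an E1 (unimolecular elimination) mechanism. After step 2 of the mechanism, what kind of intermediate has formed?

Step 1: Unassisted departure of MsO⁻ (taking the C–O bonding pair) generates a secondary carbocation.
Step 2: A hydride (H with its bonding pair) migrates from the adjacent cyclohexyl carbon to the cationic centre — a 1,2-hydride shift — upgrading the secondary cation to a tertiary one.
After step 2 the species present is a tertiary carbocation.

tertiary carbocation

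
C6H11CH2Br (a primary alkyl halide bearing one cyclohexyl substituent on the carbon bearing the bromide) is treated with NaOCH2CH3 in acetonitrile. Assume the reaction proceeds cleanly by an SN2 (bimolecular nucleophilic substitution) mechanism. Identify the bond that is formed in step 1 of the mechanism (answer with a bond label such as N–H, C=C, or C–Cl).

Step 1: The ethoxide nucleophile donates a lone pair from O to the α-carbon in a backside attack; simultaneously the C–Br σ-bond breaks and both of its electrons leave with Br⁻. One concerted step with inversion of configuration.
The bond formed in this step is the C–O bond.

C–O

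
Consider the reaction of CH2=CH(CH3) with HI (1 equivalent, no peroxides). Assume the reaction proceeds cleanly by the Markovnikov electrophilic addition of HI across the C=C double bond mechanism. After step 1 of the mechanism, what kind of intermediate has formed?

secondary carbocation

Step 1: Protonation of the alkene by HI: the π bond acts as the nucleophile and picks up H⁺, giving the more stable (Markovnikov) secondary carbocation. The H–I bond breaks heterolytically, releasing I⁻.
After step 1 the species present is a secondary carbocation.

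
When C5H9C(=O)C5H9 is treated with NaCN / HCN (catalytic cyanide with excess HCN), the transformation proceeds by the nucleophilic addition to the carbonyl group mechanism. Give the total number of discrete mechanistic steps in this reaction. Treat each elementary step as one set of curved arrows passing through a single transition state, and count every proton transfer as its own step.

2

Step 1: A lone pair / filled orbital on CN⁻ attacks the electrophilic carbonyl carbon; the π(C=O) electrons shift onto oxygen, producing a tetrahedral alkoxide intermediate.
Step 2: The alkoxide oxygen removes a proton from HCN present in the mixture, giving a cyanohydrin and regenerating CN⁻.
Total: 2 elementary steps.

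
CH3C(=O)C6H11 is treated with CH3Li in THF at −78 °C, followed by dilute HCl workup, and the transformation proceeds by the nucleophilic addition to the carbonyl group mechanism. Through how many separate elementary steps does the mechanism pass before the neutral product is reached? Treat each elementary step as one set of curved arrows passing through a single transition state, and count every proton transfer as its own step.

2

Step 1: A lone pair / filled orbital on the carbanion-like carbon of CH3Li attacks the electrophilic carbonyl carbon; the π(C=O) electrons shift onto oxygen, producing a tetrahedral alkoxide intermediate.
Step 2: On dilute HCl workup the alkoxide oxygen is protonated, giving an alcohol.
Total: 2 elementary steps.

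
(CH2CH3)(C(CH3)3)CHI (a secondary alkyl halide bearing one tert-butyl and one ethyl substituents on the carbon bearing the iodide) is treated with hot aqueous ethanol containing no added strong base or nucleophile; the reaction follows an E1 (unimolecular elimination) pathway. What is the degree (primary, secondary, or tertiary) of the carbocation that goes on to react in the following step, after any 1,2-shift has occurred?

tertiary

Step 1: The C–I bond breaks with both electrons going to the iodide; I⁻ leaves and a secondary carbocation remains.
Step 2: Carbocation rearrangement: a 1,2-methyl shift from the adjacent tert-butyl carbon converts the initially-formed secondary cation into the more stable tertiary cation.
The cation rearranges from secondary to tertiary via a 1,2-methyl shift from the adjacent tert-butyl carbon; the tertiary cation is what reacts next.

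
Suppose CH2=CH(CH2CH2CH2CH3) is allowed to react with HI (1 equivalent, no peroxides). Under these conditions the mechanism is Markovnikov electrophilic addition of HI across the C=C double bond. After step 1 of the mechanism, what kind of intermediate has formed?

Step 1: Protonation of the alkene by HI: the π bond acts as the nucleophile and picks up H⁺, giving the more stable (Markovnikov) secondary carbocation. The H–I bond breaks heterolytically, releasing I⁻.
After step 1 the species present is a secondary carbocation.

secondary carbocation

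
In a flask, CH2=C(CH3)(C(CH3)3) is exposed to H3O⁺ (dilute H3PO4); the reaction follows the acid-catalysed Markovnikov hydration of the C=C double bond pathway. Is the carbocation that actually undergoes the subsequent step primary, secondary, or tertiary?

Step 1: Protonation of the alkene by H3O⁺: the π bond acts as the nucleophile and picks up H⁺, giving the more stable (Markovnikov) tertiary carbocation. H2O is released.
No single 1,2-shift to an adjacent carbon would give a more-substituted cation, so no rearrangement occurs.

tertiary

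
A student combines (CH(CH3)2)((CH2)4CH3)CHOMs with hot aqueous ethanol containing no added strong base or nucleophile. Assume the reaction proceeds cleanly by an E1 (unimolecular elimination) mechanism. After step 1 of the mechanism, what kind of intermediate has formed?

secondary carbocation

Step 1: Rate-determining heterolysis of the C–O bond gives MsO⁻ and a secondary carbocation.
After step 1 the species present is a secondary carbocation.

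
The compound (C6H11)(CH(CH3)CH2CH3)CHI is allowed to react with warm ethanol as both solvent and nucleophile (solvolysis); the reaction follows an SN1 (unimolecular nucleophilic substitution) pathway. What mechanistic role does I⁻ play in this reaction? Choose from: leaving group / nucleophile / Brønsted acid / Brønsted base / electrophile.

leaving group

Step 1: Rate-determining heterolysis of the C–I bond gives I⁻ and a secondary carbocation.
I⁻ departs with both electrons of the breaking σ-bond — that is the definition of a leaving group.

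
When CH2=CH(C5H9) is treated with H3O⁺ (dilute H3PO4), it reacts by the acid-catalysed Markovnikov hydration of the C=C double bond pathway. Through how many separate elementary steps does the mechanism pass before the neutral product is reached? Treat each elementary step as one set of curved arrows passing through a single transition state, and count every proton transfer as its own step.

Step 1: Electrophilic addition begins with the π(C=C) electrons forming a bond to the proton of H3O⁺. Following Markovnikov's rule, the resulting cation is secondary. H2O is released.
Step 2: Carbocation rearrangement: a 1,2-hydride shift from the adjacent cyclopentyl carbon converts the initially-formed secondary cation into the more stable tertiary cation.
Step 3: Nucleophilic capture of the cation by H2O produces the protonated alcohol (an oxonium ion).
Step 4: Deprotonation of the oxonium ion by a water molecule delivers the neutral alcohol and regenerates the acid catalyst.
Total: 4 elementary steps.

4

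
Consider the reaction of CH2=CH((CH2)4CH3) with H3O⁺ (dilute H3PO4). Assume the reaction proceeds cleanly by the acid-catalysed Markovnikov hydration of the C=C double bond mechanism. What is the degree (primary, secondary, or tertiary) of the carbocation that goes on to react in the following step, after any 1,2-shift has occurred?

secondary

Step 1: Electrophilic addition begins with the π(C=C) electrons forming a bond to the proton of H3O⁺. Following Markovnikov's rule, the resulting cation is secondary. H2O is released.
No single 1,2-shift to an adjacent carbon would give a more-substituted cation, so no rearrangement occurs.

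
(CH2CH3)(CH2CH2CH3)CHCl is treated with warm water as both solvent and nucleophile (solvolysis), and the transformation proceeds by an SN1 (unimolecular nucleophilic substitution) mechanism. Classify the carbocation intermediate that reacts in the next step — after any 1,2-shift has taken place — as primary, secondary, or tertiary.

secondary

Step 1: Unassisted departure of Cl⁻ (taking the C–Cl bonding pair) generates a secondary carbocation.
No single 1,2-shift to an adjacent carbon would give a more-substituted cation, so no rearrangement occurs.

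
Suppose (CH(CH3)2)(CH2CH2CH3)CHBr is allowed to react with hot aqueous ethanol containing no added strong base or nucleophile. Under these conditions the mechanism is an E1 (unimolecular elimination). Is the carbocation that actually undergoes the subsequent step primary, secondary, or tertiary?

Step 1: Unassisted departure of Br⁻ (taking the C–Br bonding pair) generates a secondary carbocation.
Step 2: Carbocation rearrangement: a 1,2-hydride shift from the adjacent isopropyl carbon converts the initially-formed secondary cation into the more stable tertiary cation.
The cation rearranges from secondary to tertiary via a 1,2-hydride shift from the adjacent isopropyl carbon; the tertiary cation is what reacts next.

tertiary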